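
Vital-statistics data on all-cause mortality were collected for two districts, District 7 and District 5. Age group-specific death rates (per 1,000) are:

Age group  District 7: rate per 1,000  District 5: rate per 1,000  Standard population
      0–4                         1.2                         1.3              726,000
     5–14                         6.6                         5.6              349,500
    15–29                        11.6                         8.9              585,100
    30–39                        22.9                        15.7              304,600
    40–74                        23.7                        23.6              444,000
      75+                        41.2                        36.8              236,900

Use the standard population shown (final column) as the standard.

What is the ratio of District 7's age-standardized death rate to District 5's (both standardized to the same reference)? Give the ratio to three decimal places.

Standard total = 2,646,100; weights = 0.2744, 0.1321, 0.2211, 0.1151, 0.1678, 0.0895.
District 7: 0.2744×1.2 + 0.1321×6.6 + 0.2211×11.6 + 0.1151×22.9 + 0.1678×23.7 + 0.0895×41.2 = 14.0673 per 1,000.
District 5: 0.2744×1.3 + 0.1321×5.6 + 0.2211×8.9 + 0.1151×15.7 + 0.1678×23.6 + 0.0895×36.8 = 12.1261 per 1,000.
Ratio = 14.0673 ÷ 12.1261 = 1.16008.

1.160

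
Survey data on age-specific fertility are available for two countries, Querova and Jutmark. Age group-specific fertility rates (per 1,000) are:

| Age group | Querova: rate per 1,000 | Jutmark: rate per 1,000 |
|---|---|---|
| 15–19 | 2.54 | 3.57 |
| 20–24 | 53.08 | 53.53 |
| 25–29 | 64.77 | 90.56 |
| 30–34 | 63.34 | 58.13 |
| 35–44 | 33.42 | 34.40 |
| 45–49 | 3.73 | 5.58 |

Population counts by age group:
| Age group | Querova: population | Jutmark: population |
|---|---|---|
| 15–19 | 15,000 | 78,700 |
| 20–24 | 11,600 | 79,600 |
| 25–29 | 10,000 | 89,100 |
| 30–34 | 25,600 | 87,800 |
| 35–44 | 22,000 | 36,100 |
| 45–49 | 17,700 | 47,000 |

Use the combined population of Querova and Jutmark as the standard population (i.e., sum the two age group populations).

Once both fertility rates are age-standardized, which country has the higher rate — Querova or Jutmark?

Jutmark

Combined standard total = 520,200; weights = 0.1801, 0.1753, 0.1905, 0.2180, 0.1117, 0.1244.
Querova: 0.1801×2.54 + 0.1753×53.08 + 0.1905×64.77 + 0.2180×63.34 + 0.1117×33.42 + 0.1244×3.73 = 40.1065 per 1,000.
Jutmark: 0.1801×3.57 + 0.1753×53.53 + 0.1905×90.56 + 0.2180×58.13 + 0.1117×34.40 + 0.1244×5.58 = 44.4878 per 1,000.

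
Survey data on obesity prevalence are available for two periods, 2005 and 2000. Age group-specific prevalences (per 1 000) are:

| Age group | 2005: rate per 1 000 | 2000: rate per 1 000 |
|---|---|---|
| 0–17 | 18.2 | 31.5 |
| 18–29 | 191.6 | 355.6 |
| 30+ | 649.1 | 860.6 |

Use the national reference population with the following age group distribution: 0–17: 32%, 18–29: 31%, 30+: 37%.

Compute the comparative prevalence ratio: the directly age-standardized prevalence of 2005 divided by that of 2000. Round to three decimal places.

0.696

Standard weights: 0.32, 0.31, 0.37.
2005: 0.3200×18.2 + 0.3100×191.6 + 0.3700×649.1 = 305.3870 per 1 000.
2000: 0.3200×31.5 + 0.3100×355.6 + 0.3700×860.6 = 438.7380 per 1 000.
Ratio = 305.3870 ÷ 438.7380 = 0.69606.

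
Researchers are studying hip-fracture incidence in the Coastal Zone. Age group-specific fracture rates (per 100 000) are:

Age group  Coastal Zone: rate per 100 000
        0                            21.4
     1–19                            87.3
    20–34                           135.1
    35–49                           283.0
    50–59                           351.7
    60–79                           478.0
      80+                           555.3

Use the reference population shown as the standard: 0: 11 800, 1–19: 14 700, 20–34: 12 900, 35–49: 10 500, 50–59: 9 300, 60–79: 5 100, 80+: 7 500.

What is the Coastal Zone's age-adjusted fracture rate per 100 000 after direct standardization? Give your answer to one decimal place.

Standard total = 71 800; weights = 0.1643, 0.2047, 0.1797, 0.1462, 0.1295, 0.0710, 0.1045.
Standardized rate: 0.1643×21.4 + 0.2047×87.3 + 0.1797×135.1 + 0.1462×283.0 + 0.1295×351.7 + 0.0710×478.0 + 0.1045×555.3 = 224.5610 per 100 000.

224.6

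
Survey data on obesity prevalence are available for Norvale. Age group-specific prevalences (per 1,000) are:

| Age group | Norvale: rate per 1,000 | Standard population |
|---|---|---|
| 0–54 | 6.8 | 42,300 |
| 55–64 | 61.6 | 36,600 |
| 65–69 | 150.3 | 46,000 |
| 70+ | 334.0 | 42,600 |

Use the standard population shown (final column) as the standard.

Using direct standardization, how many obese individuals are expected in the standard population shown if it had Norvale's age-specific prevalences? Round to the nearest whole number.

23684

Expected obese individuals = Σ (standard pop × age-specific rate ÷ 1,000)
= 42,300×6.8/1,000 + 36,600×61.6/1,000 + 46,000×150.3/1,000 + 42,600×334.0/1,000
= 287.64 + 2254.56 + 6913.80 + 14228.40 = 23684.40.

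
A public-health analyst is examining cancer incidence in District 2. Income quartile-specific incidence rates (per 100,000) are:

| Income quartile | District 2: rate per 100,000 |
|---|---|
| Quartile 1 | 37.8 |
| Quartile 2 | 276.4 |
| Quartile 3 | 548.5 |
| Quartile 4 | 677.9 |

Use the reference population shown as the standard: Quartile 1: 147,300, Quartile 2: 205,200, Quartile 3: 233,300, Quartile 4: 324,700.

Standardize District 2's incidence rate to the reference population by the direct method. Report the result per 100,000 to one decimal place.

Standard total = 910,500; weights = 0.1618, 0.2254, 0.2562, 0.3566.
Standardized rate: 0.1618×37.8 + 0.2254×276.4 + 0.2562×548.5 + 0.3566×677.9 = 450.7023 per 100,000.

450.7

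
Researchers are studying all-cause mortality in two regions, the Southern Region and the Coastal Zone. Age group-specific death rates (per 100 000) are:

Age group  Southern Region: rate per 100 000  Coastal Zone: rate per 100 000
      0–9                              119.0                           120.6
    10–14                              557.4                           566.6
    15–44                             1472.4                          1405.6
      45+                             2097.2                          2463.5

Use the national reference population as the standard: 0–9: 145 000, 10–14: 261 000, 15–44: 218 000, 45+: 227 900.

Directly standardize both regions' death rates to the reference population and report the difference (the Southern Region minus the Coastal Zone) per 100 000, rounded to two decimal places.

Standard total = 851 900; weights = 0.1702, 0.3064, 0.2559, 0.2675.
The Southern Region: 0.1702×119.0 + 0.3064×557.4 + 0.2559×1472.4 + 0.2675×2097.2 = 1128.8549 per 100 000.
The Coastal Zone: 0.1702×120.6 + 0.3064×566.6 + 0.2559×1405.6 + 0.2675×2463.5 = 1212.8443 per 100 000.
Difference = 1128.8549 − 1212.8443 = -83.9894.

-83.99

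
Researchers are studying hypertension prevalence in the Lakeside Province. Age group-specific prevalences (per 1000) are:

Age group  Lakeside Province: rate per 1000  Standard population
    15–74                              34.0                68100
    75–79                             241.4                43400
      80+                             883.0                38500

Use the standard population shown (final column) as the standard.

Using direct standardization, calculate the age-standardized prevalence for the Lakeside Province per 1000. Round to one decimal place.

Standard total = 150000; weights = 0.4540, 0.2893, 0.2567.
Standardized rate: 0.4540×34.0 + 0.2893×241.4 + 0.2567×883.0 = 311.9177 per 1000.

311.9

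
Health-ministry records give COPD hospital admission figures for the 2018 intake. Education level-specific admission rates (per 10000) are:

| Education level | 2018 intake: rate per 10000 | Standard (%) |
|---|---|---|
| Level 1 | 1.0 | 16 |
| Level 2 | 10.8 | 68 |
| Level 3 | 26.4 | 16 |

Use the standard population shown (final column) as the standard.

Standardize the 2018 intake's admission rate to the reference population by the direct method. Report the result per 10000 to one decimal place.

Standard weights: 0.16, 0.68, 0.16.
Standardized rate: 0.1600×1.0 + 0.6800×10.8 + 0.1600×26.4 = 11.7280 per 10000.

11.7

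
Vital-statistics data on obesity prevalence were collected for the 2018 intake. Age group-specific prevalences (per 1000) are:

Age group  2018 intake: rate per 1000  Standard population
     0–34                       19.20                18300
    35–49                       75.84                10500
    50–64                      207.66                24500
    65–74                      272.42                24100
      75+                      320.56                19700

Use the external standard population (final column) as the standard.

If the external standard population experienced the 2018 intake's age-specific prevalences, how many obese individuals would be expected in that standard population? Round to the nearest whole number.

Expected obese individuals = Σ (standard pop × age-specific rate ÷ 1000)
= 18300×19.20/1000 + 10500×75.84/1000 + 24500×207.66/1000 + 24100×272.42/1000 + 19700×320.56/1000
= 351.36 + 796.32 + 5087.67 + 6565.32 + 6315.03 = 19115.70.

19116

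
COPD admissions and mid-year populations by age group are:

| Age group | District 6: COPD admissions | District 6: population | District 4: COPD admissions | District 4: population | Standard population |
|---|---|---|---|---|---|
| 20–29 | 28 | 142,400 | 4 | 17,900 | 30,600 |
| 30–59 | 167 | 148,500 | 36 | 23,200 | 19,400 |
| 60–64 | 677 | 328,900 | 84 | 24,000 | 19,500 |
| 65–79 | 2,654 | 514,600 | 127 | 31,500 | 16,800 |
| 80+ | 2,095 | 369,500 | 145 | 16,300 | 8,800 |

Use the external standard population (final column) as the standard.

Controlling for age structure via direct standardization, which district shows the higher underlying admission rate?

District 4

Age-specific rates per 10,000 for District 6: 1.97, 11.25, 20.58, 51.57, 56.70.
For District 4: 2.23, 15.52, 35.00, 40.32, 88.96.
Standard total = 95,100; weights = 0.3218, 0.2040, 0.2050, 0.1767, 0.0925.
District 6: 0.3218×1.97 + 0.2040×11.25 + 0.2050×20.58 + 0.1767×51.57 + 0.0925×56.70 = 21.5048 per 10,000.
District 4: 0.3218×2.23 + 0.2040×15.52 + 0.2050×35.00 + 0.1767×40.32 + 0.0925×88.96 = 26.4150 per 10,000.
The crude rates (37.38 vs 35.08) would put District 6 higher, but that reflects its age composition; once standardized to a common age structure, District 4 has the higher underlying rate.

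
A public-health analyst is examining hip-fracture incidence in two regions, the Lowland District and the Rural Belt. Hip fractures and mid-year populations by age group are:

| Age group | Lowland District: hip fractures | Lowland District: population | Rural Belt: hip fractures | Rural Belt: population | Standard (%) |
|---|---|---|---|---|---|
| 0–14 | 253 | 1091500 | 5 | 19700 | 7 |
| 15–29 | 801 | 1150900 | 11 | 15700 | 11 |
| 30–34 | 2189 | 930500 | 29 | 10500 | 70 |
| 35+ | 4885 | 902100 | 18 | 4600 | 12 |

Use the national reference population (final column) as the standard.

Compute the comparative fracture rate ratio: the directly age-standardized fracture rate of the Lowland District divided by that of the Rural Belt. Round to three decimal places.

0.957

Age-specific rates per 100000 for the Lowland District: 23.18, 69.60, 235.25, 541.51.
For the Rural Belt: 25.38, 70.06, 276.19, 391.30.
Standard weights: 0.07, 0.11, 0.70, 0.12.
The Lowland District: 0.0700×23.18 + 0.1100×69.60 + 0.7000×235.25 + 0.1200×541.51 = 238.9349 per 100000.
The Rural Belt: 0.0700×25.38 + 0.1100×70.06 + 0.7000×276.19 + 0.1200×391.30 = 249.7735 per 100000.
Ratio = 238.9349 ÷ 249.7735 = 0.95661.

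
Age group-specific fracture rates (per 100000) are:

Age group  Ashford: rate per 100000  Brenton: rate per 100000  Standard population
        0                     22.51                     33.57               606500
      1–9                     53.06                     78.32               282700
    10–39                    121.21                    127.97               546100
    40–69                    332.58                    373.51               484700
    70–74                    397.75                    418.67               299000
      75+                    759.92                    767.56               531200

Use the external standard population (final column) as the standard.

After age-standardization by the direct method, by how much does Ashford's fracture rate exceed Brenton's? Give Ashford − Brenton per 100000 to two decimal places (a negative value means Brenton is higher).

-17.34

Standard total = 2750200; weights = 0.2205, 0.1028, 0.1986, 0.1762, 0.1087, 0.1931.
Ashford: 0.2205×22.51 + 0.1028×53.06 + 0.1986×121.21 + 0.1762×332.58 + 0.1087×397.75 + 0.1931×759.92 = 283.1225 per 100000.
Brenton: 0.2205×33.57 + 0.1028×78.32 + 0.1986×127.97 + 0.1762×373.51 + 0.1087×418.67 + 0.1931×767.56 = 300.4640 per 100000.
Difference = 283.1225 − 300.4640 = -17.3416.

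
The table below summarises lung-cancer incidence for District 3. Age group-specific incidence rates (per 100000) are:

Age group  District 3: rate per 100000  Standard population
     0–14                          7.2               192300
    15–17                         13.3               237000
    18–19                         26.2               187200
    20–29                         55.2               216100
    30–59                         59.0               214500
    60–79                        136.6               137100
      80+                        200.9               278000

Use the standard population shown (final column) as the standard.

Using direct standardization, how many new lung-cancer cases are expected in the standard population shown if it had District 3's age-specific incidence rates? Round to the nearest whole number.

1086

Expected new lung-cancer cases = Σ (standard pop × age-specific rate ÷ 100000)
= 192300×7.2/100000 + 237000×13.3/100000 + 187200×26.2/100000 + 216100×55.2/100000 + 214500×59.0/100000 + 137100×136.6/100000 + 278000×200.9/100000
= 13.85 + 31.52 + 49.05 + 119.29 + 126.56 + 187.28 + 558.50 = 1086.04.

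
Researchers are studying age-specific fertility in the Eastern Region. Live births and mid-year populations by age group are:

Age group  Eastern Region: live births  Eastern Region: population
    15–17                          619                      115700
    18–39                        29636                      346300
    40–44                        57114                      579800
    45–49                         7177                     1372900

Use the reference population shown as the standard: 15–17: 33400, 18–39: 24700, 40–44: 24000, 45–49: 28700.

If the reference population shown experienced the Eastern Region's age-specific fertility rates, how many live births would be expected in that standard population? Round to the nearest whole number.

Age-specific rates per 1000 for the Eastern Region: 5.350, 85.579, 98.506, 5.228.
Expected live births = Σ (standard pop × age-specific rate ÷ 1000)
= 33400×5.350/1000 + 24700×85.579/1000 + 24000×98.506/1000 + 28700×5.228/1000
= 178.69 + 2113.80 + 2364.15 + 150.03 = 4806.68.

4807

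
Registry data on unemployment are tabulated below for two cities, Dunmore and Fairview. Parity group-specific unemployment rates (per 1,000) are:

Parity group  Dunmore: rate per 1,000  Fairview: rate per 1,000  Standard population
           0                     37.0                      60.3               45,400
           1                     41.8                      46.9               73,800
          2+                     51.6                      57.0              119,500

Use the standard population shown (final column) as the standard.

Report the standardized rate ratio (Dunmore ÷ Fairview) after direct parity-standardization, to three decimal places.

0.840

Standard total = 238,700; weights = 0.1902, 0.3092, 0.5006.
Dunmore: 0.1902×37.0 + 0.3092×41.8 + 0.5006×51.6 = 45.7932 per 1,000.
Fairview: 0.1902×60.3 + 0.3092×46.9 + 0.5006×57.0 = 54.5050 per 1,000.
Ratio = 45.7932 ÷ 54.5050 = 0.84017.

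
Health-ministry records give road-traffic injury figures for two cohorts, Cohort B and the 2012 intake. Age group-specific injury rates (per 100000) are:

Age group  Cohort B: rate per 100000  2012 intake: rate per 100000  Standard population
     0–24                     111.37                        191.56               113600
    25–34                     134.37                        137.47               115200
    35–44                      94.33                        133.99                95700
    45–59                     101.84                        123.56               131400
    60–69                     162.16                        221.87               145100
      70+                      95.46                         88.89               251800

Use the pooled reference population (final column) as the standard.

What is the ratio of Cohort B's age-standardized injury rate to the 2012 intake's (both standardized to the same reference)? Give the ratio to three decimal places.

0.809

Standard total = 852800; weights = 0.1332, 0.1351, 0.1122, 0.1541, 0.1701, 0.2953.
Cohort B: 0.1332×111.37 + 0.1351×134.37 + 0.1122×94.33 + 0.1541×101.84 + 0.1701×162.16 + 0.2953×95.46 = 115.0404 per 100000.
The 2012 intake: 0.1332×191.56 + 0.1351×137.47 + 0.1122×133.99 + 0.1541×123.56 + 0.1701×221.87 + 0.2953×88.89 = 142.1579 per 100000.
Ratio = 115.0404 ÷ 142.1579 = 0.80924.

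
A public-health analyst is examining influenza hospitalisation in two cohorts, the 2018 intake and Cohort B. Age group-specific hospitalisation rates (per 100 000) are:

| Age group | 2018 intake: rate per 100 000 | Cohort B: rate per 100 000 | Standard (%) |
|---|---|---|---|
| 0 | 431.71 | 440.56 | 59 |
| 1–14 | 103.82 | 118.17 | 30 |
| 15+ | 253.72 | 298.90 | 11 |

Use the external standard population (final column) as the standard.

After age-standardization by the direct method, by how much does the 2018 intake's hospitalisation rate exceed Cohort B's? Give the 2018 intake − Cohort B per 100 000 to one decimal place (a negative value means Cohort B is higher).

-14.5

Standard weights: 0.59, 0.30, 0.11.
The 2018 intake: 0.5900×431.71 + 0.3000×103.82 + 0.1100×253.72 = 313.7641 per 100 000.
Cohort B: 0.5900×440.56 + 0.3000×118.17 + 0.1100×298.90 = 328.2604 per 100 000.
Difference = 313.7641 − 328.2604 = -14.4963.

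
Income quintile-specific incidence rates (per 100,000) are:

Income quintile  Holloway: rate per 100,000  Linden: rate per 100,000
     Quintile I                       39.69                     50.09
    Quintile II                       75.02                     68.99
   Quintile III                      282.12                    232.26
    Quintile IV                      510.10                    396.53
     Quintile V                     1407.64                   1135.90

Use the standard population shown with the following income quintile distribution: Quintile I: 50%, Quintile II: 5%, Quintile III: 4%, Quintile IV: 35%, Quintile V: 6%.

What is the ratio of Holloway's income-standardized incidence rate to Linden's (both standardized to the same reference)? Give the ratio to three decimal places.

1.217

Standard weights: 0.50, 0.05, 0.04, 0.35, 0.06.
Holloway: 0.5000×39.69 + 0.0500×75.02 + 0.0400×282.12 + 0.3500×510.10 + 0.0600×1407.64 = 297.8742 per 100,000.
Linden: 0.5000×50.09 + 0.0500×68.99 + 0.0400×232.26 + 0.3500×396.53 + 0.0600×1135.90 = 244.7244 per 100,000.
Ratio = 297.8742 ÷ 244.7244 = 1.21718.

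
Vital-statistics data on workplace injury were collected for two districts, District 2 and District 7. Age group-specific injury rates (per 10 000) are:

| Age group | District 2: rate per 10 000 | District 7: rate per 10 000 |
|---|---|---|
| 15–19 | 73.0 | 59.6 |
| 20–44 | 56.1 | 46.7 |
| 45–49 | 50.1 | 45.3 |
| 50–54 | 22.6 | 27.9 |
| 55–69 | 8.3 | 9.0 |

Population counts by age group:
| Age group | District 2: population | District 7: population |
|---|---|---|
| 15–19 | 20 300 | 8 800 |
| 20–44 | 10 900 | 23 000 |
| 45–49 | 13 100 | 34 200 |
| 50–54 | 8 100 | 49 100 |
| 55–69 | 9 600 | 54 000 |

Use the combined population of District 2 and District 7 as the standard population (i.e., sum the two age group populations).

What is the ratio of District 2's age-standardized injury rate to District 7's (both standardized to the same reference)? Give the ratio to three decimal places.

1.077

Combined standard total = 231 100; weights = 0.1259, 0.1467, 0.2047, 0.2475, 0.2752.
District 2: 0.1259×73.0 + 0.1467×56.1 + 0.2047×50.1 + 0.2475×22.6 + 0.2752×8.3 = 35.5535 per 10 000.
District 7: 0.1259×59.6 + 0.1467×46.7 + 0.2047×45.3 + 0.2475×27.9 + 0.2752×9.0 = 33.0093 per 10 000.
Ratio = 35.5535 ÷ 33.0093 = 1.07707.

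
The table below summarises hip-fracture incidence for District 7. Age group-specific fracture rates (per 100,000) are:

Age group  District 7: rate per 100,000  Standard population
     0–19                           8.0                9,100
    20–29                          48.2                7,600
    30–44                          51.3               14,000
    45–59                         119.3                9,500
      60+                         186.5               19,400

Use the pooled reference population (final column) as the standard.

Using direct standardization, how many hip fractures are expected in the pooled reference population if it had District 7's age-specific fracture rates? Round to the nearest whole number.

59

Expected hip fractures = Σ (standard pop × age-specific rate ÷ 100,000)
= 9,100×8.0/100,000 + 7,600×48.2/100,000 + 14,000×51.3/100,000 + 9,500×119.3/100,000 + 19,400×186.5/100,000
= 0.73 + 3.66 + 7.18 + 11.33 + 36.18 = 59.09.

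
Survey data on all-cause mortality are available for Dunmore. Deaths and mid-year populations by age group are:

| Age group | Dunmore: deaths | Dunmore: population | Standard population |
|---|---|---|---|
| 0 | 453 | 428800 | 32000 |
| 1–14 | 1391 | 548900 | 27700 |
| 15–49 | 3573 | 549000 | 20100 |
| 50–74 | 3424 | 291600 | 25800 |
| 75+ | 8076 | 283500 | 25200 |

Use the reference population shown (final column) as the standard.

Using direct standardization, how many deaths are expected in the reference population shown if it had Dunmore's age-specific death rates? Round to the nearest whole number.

Age-specific rates per 1000 for Dunmore: 1.056, 2.534, 6.508, 11.742, 28.487.
Expected deaths = Σ (standard pop × age-specific rate ÷ 1000)
= 32000×1.056/1000 + 27700×2.534/1000 + 20100×6.508/1000 + 25800×11.742/1000 + 25200×28.487/1000
= 33.81 + 70.20 + 130.81 + 302.95 + 717.87 = 1255.63.

1256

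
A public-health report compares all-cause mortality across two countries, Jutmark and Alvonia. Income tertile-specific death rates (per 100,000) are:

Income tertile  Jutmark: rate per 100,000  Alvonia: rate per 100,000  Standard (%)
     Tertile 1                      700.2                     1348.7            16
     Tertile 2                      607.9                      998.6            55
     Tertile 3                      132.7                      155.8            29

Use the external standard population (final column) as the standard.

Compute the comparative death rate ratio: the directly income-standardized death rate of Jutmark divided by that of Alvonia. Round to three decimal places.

0.598

Standard weights: 0.16, 0.55, 0.29.
Jutmark: 0.1600×700.2 + 0.5500×607.9 + 0.2900×132.7 = 484.8600 per 100,000.
Alvonia: 0.1600×1348.7 + 0.5500×998.6 + 0.2900×155.8 = 810.2040 per 100,000.
Ratio = 484.8600 ÷ 810.2040 = 0.59844.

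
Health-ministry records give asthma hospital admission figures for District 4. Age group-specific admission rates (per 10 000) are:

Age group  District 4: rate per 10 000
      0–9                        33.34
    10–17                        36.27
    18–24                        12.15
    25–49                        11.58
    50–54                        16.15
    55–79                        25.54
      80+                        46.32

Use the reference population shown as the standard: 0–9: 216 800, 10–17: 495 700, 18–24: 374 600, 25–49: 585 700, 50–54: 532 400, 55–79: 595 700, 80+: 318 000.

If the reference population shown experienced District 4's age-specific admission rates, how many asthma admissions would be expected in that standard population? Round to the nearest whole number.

Expected asthma admissions = Σ (standard pop × age-specific rate ÷ 10 000)
= 216 800×33.34/10 000 + 495 700×36.27/10 000 + 374 600×12.15/10 000 + 585 700×11.58/10 000 + 532 400×16.15/10 000 + 595 700×25.54/10 000 + 318 000×46.32/10 000
= 722.81 + 1797.90 + 455.14 + 678.24 + 859.83 + 1521.42 + 1472.98 = 7508.31.

7508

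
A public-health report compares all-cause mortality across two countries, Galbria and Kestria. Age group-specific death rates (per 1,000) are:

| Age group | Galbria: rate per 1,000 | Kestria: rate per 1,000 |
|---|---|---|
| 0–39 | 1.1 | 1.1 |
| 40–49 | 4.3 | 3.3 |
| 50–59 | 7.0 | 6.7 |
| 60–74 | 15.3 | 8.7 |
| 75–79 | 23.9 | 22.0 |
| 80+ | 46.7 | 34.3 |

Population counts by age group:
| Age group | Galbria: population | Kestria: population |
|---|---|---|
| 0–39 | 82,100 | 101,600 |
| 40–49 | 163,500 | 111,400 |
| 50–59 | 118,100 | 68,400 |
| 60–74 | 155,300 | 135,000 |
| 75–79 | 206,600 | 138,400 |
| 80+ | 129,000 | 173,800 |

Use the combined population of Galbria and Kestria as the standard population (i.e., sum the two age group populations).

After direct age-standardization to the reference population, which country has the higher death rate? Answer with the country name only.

Combined standard total = 1,583,200; weights = 0.1160, 0.1736, 0.1178, 0.1834, 0.2179, 0.1913.
Galbria: 0.1160×1.1 + 0.1736×4.3 + 0.1178×7.0 + 0.1834×15.3 + 0.2179×23.9 + 0.1913×46.7 = 18.6442 per 1,000.
Kestria: 0.1160×1.1 + 0.1736×3.3 + 0.1178×6.7 + 0.1834×8.7 + 0.2179×22.0 + 0.1913×34.3 = 14.4394 per 1,000.

Galbria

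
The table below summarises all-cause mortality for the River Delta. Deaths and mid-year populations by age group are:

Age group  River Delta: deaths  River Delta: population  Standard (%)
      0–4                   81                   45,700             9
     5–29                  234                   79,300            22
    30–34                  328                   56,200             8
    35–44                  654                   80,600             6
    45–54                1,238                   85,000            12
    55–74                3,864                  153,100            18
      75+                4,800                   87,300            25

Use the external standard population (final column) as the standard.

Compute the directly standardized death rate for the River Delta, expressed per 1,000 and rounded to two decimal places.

Age-specific rates per 1,000 for the River Delta: 1.772, 2.951, 5.836, 8.114, 14.565, 25.238, 54.983.
Standard weights: 0.09, 0.22, 0.08, 0.06, 0.12, 0.18, 0.25.
Standardized rate: 0.0900×1.772 + 0.2200×2.951 + 0.0800×5.836 + 0.0600×8.114 + 0.1200×14.565 + 0.1800×25.238 + 0.2500×54.983 = 21.7988 per 1,000.

21.80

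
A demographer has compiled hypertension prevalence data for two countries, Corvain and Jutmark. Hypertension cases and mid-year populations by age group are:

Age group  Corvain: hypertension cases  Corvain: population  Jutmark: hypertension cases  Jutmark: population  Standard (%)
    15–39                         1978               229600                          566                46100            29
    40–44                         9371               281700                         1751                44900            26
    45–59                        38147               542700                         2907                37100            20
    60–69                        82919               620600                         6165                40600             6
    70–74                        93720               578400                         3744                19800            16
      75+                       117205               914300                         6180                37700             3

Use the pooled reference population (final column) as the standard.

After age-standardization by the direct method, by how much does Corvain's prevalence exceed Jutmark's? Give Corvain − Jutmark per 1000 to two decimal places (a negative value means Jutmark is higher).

-10.66

Age-specific rates per 1000 for Corvain: 8.615, 33.266, 70.291, 133.611, 162.033, 128.191.
For Jutmark: 12.278, 38.998, 78.356, 151.847, 189.091, 163.926.
Standard weights: 0.29, 0.26, 0.20, 0.06, 0.16, 0.03.
Corvain: 0.2900×8.615 + 0.2600×33.266 + 0.2000×70.291 + 0.0600×133.611 + 0.1600×162.033 + 0.0300×128.191 = 62.9934 per 1000.
Jutmark: 0.2900×12.278 + 0.2600×38.998 + 0.2000×78.356 + 0.0600×151.847 + 0.1600×189.091 + 0.0300×163.926 = 73.6543 per 1000.
Difference = 62.9934 − 73.6543 = -10.6609.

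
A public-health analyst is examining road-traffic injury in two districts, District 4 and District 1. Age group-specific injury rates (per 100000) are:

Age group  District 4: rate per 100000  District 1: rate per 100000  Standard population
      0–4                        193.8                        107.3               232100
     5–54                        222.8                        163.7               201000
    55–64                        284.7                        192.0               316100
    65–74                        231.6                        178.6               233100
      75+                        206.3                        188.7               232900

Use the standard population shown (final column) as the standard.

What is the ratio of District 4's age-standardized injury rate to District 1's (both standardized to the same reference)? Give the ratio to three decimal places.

1.381

Standard total = 1215200; weights = 0.1910, 0.1654, 0.2601, 0.1918, 0.1917.
District 4: 0.1910×193.8 + 0.1654×222.8 + 0.2601×284.7 + 0.1918×231.6 + 0.1917×206.3 = 231.8883 per 100000.
District 1: 0.1910×107.3 + 0.1654×163.7 + 0.2601×192.0 + 0.1918×178.6 + 0.1917×188.7 = 167.9387 per 100000.
Ratio = 231.8883 ÷ 167.9387 = 1.38079.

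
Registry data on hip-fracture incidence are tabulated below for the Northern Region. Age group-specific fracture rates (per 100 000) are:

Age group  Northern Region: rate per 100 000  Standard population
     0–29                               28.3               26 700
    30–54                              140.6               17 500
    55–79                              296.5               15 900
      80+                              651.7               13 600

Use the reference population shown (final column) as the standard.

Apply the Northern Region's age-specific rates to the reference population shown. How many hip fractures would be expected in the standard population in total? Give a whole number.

168

Expected hip fractures = Σ (standard pop × age-specific rate ÷ 100 000)
= 26 700×28.3/100 000 + 17 500×140.6/100 000 + 15 900×296.5/100 000 + 13 600×651.7/100 000
= 7.56 + 24.61 + 47.14 + 88.63 = 167.94.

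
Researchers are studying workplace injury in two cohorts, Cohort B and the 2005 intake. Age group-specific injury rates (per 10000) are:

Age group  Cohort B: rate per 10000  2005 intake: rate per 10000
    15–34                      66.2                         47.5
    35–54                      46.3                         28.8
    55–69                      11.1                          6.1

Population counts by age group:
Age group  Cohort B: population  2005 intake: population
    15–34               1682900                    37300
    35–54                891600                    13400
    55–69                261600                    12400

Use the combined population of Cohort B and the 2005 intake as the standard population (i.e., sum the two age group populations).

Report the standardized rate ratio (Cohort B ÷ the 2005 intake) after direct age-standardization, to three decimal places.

1.451

Combined standard total = 2899200; weights = 0.5933, 0.3122, 0.0945.
Cohort B: 0.5933×66.2 + 0.3122×46.3 + 0.0945×11.1 = 54.7807 per 10000.
The 2005 intake: 0.5933×47.5 + 0.3122×28.8 + 0.0945×6.1 = 37.7500 per 10000.
Ratio = 54.7807 ÷ 37.7500 = 1.45114.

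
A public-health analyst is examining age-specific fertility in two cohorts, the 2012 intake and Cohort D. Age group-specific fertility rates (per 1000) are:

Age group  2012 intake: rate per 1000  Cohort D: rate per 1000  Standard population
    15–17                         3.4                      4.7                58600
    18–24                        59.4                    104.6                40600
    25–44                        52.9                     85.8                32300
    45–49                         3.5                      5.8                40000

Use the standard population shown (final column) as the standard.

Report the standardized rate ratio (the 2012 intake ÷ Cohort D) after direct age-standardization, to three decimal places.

0.593

Standard total = 171500; weights = 0.3417, 0.2367, 0.1883, 0.2332.
The 2012 intake: 0.3417×3.4 + 0.2367×59.4 + 0.1883×52.9 + 0.2332×3.5 = 26.0032 per 1000.
Cohort D: 0.3417×4.7 + 0.2367×104.6 + 0.1883×85.8 + 0.2332×5.8 = 43.8806 per 1000.
Ratio = 26.0032 ÷ 43.8806 = 0.59259.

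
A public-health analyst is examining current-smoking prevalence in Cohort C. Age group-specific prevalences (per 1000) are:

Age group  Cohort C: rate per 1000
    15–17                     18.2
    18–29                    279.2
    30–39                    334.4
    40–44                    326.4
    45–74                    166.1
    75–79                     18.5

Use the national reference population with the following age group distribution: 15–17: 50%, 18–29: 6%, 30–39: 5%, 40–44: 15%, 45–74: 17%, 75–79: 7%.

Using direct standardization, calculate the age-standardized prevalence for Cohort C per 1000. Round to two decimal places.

121.06

Standard weights: 0.50, 0.06, 0.05, 0.15, 0.17, 0.07.
Standardized rate: 0.5000×18.2 + 0.0600×279.2 + 0.0500×334.4 + 0.1500×326.4 + 0.1700×166.1 + 0.0700×18.5 = 121.0640 per 1000.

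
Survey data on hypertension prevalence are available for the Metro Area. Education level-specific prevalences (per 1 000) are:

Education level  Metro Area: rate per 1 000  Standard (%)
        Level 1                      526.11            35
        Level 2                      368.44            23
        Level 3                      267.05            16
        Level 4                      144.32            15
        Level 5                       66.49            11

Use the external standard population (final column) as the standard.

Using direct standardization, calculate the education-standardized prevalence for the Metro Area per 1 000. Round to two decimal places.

340.57

Standard weights: 0.35, 0.23, 0.16, 0.15, 0.11.
Standardized rate: 0.3500×526.11 + 0.2300×368.44 + 0.1600×267.05 + 0.1500×144.32 + 0.1100×66.49 = 340.5696 per 1 000.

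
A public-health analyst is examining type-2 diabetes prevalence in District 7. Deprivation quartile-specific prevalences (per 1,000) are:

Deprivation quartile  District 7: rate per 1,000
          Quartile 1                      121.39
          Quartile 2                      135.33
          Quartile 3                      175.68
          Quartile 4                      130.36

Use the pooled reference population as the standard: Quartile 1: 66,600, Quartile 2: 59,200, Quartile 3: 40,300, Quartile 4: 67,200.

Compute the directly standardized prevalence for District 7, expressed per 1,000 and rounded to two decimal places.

136.89

Standard total = 233,300; weights = 0.2855, 0.2538, 0.1727, 0.2880.
Standardized rate: 0.2855×121.39 + 0.2538×135.33 + 0.1727×175.68 + 0.2880×130.36 = 136.8890 per 1,000.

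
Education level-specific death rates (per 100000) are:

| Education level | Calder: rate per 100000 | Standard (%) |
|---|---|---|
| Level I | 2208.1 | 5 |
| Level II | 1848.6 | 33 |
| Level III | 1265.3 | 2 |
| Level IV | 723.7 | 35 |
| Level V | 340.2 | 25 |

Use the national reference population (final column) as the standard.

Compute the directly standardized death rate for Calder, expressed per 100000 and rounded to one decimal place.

Standard weights: 0.05, 0.33, 0.02, 0.35, 0.25.
Standardized rate: 0.0500×2208.1 + 0.3300×1848.6 + 0.0200×1265.3 + 0.3500×723.7 + 0.2500×340.2 = 1084.0940 per 100000.

1084.1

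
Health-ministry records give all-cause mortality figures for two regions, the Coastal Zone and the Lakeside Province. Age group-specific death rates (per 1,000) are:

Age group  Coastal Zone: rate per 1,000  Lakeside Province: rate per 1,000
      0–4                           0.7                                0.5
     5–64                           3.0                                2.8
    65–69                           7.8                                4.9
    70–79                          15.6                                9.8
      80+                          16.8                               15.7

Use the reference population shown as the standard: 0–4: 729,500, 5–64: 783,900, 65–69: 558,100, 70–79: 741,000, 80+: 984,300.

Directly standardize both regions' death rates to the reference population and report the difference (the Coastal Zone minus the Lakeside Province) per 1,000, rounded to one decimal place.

1.9

Standard total = 3,796,800; weights = 0.1921, 0.2065, 0.1470, 0.1952, 0.2592.
The Coastal Zone: 0.1921×0.7 + 0.2065×3.0 + 0.1470×7.8 + 0.1952×15.6 + 0.2592×16.8 = 9.3003 per 1,000.
The Lakeside Province: 0.1921×0.5 + 0.2065×2.8 + 0.1470×4.9 + 0.1952×9.8 + 0.2592×15.7 = 7.3772 per 1,000.
Difference = 9.3003 − 7.3772 = 1.9231.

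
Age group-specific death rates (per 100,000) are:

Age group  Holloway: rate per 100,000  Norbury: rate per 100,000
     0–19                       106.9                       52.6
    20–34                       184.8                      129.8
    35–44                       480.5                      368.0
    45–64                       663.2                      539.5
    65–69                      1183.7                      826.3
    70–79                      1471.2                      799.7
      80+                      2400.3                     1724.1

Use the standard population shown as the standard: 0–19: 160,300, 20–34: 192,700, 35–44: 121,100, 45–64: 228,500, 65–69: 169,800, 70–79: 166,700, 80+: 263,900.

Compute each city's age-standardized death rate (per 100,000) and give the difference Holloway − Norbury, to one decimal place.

Standard total = 1,303,000; weights = 0.1230, 0.1479, 0.0929, 0.1754, 0.1303, 0.1279, 0.2025.
Holloway: 0.1230×106.9 + 0.1479×184.8 + 0.0929×480.5 + 0.1754×663.2 + 0.1303×1183.7 + 0.1279×1471.2 + 0.2025×2400.3 = 1030.0516 per 100,000.
Norbury: 0.1230×52.6 + 0.1479×129.8 + 0.0929×368.0 + 0.1754×539.5 + 0.1303×826.3 + 0.1279×799.7 + 0.2025×1724.1 = 713.6535 per 100,000.
Difference = 1030.0516 − 713.6535 = 316.3981.

316.4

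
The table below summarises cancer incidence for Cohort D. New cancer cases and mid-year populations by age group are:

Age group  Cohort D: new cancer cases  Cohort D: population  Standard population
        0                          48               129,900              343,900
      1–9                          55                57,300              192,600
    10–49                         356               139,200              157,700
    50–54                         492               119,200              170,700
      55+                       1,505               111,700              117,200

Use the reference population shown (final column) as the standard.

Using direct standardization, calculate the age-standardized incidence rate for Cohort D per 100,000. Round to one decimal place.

Age-specific rates per 100,000 for Cohort D: 36.95, 95.99, 255.75, 412.75, 1347.36.
Standard total = 982,100; weights = 0.3502, 0.1961, 0.1606, 0.1738, 0.1193.
Standardized rate: 0.3502×36.95 + 0.1961×95.99 + 0.1606×255.75 + 0.1738×412.75 + 0.1193×1347.36 = 305.3590 per 100,000.

305.4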